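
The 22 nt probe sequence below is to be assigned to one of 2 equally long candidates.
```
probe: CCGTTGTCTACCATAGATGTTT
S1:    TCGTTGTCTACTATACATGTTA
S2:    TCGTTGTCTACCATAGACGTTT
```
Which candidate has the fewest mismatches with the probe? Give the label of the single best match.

S2

S1 differs at 4 sites; S2 differs at 2 sites. The closest is S2.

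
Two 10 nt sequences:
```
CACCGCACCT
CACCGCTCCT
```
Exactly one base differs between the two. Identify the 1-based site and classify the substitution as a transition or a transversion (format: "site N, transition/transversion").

site 7, transversion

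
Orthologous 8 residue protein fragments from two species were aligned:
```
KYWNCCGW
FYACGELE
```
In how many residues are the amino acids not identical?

7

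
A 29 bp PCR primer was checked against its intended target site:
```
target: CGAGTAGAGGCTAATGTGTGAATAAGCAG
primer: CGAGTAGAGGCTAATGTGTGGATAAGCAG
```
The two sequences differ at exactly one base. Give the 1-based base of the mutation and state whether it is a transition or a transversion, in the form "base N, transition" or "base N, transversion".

base 21, transition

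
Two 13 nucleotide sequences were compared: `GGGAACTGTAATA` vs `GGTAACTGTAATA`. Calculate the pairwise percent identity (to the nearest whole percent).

1 position differs (3), so 12 of 13 match: 12/13 = 92.31%.

92%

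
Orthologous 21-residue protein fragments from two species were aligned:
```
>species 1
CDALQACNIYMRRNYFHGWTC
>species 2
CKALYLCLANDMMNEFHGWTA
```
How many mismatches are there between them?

11

Comparing position by position, 11 residues differ: 2 (D/K), 5 (Q/Y), 6 (A/L), 8 (N/L), 9 (I/A), 10 (Y/N), 11 (M/D), 12 (R/M), 13 (R/M), 15 (Y/E), 21 (C/A).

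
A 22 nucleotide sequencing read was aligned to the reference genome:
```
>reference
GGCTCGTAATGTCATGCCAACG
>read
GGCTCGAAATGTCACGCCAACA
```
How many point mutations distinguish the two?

3

Comparing position by position, 3 bases differ: 7 (T/A), 15 (T/C), 22 (G/A).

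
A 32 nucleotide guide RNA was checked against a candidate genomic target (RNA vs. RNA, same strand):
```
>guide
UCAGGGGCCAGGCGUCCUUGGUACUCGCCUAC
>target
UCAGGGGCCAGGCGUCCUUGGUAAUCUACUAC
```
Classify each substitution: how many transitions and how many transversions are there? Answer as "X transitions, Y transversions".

Mismatches (1-based):
base 24: C→A (pyrimidine→purine, transversion)
base 27: G→U (purine→pyrimidine, transversion)
base 28: C→A (pyrimidine→purine, transversion)

0 transitions, 3 transversions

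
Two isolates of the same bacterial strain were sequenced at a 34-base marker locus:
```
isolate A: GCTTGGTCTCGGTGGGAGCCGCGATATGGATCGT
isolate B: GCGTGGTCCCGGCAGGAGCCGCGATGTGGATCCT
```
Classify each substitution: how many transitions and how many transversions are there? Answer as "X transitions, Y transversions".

Transitions (purine↔purine or pyrimidine↔pyrimidine): 9 T→C, 13 T→C, 14 G→A, 26 A→G.
Transversions (purine↔pyrimidine): 3 T→G, 33 G→C.

4 transitions, 2 transversions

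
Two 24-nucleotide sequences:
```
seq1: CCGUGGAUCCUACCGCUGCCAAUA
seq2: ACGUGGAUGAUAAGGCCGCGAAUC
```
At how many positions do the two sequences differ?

The sequences differ at positions 1, 9, 10, 13, 14, 17, 20, 24 (1-based) — 8 in total.

8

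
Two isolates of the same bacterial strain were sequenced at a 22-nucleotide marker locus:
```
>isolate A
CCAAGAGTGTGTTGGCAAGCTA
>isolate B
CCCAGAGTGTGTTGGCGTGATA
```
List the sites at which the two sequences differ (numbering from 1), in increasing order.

3, 17, 18, 20

Scanning 1-based: 3: A/C; 17: A/G; 18: A/T; 20: C/A.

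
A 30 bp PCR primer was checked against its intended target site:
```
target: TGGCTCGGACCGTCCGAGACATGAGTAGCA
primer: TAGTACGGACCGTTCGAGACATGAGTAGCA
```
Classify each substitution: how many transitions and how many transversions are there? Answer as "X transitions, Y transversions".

3 transitions, 1 transversion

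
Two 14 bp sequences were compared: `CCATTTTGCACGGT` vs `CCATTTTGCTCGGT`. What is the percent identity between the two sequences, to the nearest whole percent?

1 position differs (10), so 13 of 14 match: 13/14 = 92.86%.

93%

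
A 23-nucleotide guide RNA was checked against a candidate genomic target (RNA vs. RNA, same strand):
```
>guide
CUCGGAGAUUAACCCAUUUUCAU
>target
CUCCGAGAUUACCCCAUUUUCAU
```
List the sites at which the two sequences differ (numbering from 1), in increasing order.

Differences at site 4 (G→C), site 12 (A→C).

4, 12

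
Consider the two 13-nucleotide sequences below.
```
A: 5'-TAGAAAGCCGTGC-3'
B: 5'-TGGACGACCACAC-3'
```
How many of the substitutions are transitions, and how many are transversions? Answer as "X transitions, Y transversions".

Transitions (purine↔purine or pyrimidine↔pyrimidine): 2 A→G, 6 A→G, 7 G→A, 10 G→A, 11 T→C, 12 G→A.
Transversions (purine↔pyrimidine): 5 A→C.

6 transitions, 1 transversion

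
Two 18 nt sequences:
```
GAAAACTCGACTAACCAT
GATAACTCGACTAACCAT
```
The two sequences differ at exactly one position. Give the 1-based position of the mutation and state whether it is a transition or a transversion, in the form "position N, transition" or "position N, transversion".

position 3, transversion

Position 3 changes A→T. A is a purine and T is a pyrimidine, so this is a transversion.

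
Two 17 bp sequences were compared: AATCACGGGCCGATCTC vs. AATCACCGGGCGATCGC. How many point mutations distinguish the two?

The sequences differ at sites 7, 10, 16 (1-based) — 3 in total.

3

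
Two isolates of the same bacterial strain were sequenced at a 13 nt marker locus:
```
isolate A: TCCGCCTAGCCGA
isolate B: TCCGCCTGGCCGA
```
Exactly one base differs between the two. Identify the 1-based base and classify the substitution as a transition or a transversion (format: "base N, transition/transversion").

Base 8 changes A→G. A is a purine and G is a purine, so this is a transition.

base 8, transition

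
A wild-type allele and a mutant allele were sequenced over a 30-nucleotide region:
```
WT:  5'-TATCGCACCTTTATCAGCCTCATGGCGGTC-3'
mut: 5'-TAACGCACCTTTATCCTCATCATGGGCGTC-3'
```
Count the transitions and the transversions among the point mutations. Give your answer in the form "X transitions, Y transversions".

Transitions (purine↔purine or pyrimidine↔pyrimidine): none.
Transversions (purine↔pyrimidine): 3 T→A, 16 A→C, 17 G→T, 19 C→A, 26 C→G, 27 G→C.

0 transitions, 6 transversions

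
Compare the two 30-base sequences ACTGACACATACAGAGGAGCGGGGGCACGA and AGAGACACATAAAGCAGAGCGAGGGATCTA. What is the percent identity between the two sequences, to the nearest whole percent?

9 positions differ (2, 3, 12, 15, 16, 22, 26, 27, 29), so 21 of 30 match: 21/30 = 70%.

70%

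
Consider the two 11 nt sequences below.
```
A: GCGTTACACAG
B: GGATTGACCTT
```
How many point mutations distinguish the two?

7

The sequences differ at sites 2, 3, 6, 7, 8, 10, 11 (1-based) — 7 in total.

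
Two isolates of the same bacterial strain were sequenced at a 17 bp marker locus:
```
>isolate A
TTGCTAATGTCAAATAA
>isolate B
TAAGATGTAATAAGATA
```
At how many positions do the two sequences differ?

12

Comparing position by position, 12 positions differ: 2 (T/A), 3 (G/A), 4 (C/G), 5 (T/A), 6 (A/T), 7 (A/G), 9 (G/A), 10 (T/A), 11 (C/T), 14 (A/G), 15 (T/A), 16 (A/T).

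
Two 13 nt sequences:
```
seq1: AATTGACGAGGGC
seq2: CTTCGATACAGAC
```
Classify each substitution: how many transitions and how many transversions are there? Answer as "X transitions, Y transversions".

5 transitions, 3 transversions

Mismatches (1-based):
base 1: A→C (purine→pyrimidine, transversion)
base 2: A→T (purine→pyrimidine, transversion)
base 4: T→C (pyrimidine→pyrimidine, transition)
base 7: C→T (pyrimidine→pyrimidine, transition)
base 8: G→A (purine→purine, transition)
base 9: A→C (purine→pyrimidine, transversion)
base 10: G→A (purine→purine, transition)
base 12: G→A (purine→purine, transition)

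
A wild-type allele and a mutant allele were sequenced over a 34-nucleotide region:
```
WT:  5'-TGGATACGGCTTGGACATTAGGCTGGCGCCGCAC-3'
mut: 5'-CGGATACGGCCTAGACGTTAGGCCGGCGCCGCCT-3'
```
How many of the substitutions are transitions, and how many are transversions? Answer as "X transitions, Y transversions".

6 transitions, 1 transversion

Mismatches (1-based):
position 1: T→C (pyrimidine→pyrimidine, transition)
position 11: T→C (pyrimidine→pyrimidine, transition)
position 13: G→A (purine→purine, transition)
position 17: A→G (purine→purine, transition)
position 24: T→C (pyrimidine→pyrimidine, transition)
position 33: A→C (purine→pyrimidine, transversion)
position 34: C→T (pyrimidine→pyrimidine, transition)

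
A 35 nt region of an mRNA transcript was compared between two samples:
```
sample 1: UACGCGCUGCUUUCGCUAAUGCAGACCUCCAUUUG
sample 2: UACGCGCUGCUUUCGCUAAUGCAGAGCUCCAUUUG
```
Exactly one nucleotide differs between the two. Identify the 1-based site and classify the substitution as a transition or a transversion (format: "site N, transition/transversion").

site 26, transversion

Site 26 changes C→G. C is a pyrimidine and G is a purine, so this is a transversion.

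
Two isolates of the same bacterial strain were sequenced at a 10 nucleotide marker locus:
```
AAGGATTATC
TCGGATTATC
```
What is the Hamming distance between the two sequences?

The sequences differ at bases 1, 2 (1-based) — 2 in total.

2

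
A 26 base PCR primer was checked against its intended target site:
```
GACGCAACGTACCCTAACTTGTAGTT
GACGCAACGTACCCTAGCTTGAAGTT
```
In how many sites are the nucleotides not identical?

The sequences differ at sites 17, 22 (1-based) — 2 in total.

2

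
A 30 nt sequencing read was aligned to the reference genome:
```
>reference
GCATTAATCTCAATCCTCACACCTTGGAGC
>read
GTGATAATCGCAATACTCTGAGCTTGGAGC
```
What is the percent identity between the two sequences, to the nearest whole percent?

Mismatches at positions 2, 3, 4, 10, 15, 19, 20, 22 (1-based): 8 of 30.
Identical positions: 22/30 = 73.33% → 73%.

73%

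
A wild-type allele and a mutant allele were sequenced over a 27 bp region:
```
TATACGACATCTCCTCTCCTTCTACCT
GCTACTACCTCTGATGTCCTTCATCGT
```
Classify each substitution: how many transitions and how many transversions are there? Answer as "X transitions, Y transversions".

0 transitions, 10 transversions

Transitions (purine↔purine or pyrimidine↔pyrimidine): none.
Transversions (purine↔pyrimidine): 1 T→G, 2 A→C, 6 G→T, 9 A→C, 13 C→G, 14 C→A, 16 C→G, 23 T→A, 24 A→T, 26 C→G.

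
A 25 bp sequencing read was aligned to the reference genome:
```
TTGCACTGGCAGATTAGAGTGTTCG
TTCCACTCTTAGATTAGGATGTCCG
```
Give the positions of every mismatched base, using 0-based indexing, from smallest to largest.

2, 7, 8, 9, 17, 18, 22

Scanning 0-based: 2: G/C; 7: G/C; 8: G/T; 9: C/T; 17: A/G; 18: G/A; 22: T/C.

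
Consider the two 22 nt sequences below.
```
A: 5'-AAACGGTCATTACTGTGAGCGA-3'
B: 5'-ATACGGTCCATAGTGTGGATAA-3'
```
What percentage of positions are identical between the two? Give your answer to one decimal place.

Mismatches at positions 2, 9, 10, 13, 18, 19, 20, 21 (1-based): 8 of 22.
Identical positions: 14/22 = 63.64% → 63.6%.

63.6%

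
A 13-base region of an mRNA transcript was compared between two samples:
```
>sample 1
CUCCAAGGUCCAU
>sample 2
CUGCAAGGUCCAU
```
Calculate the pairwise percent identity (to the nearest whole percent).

92%

1 position differs (3), so 12 of 13 match: 12/13 = 92.31%.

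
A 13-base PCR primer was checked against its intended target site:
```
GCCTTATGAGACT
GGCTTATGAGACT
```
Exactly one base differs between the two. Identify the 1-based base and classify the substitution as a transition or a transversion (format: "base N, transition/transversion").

base 2, transversion

Base 2 changes C→G. C is a pyrimidine and G is a purine, so this is a transversion.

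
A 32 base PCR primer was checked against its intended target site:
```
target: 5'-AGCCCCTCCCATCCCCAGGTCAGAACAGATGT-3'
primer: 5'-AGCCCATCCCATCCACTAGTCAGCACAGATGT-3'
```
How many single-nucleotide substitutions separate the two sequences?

The sequences differ at positions 6, 15, 17, 18, 24 (1-based) — 5 in total.

5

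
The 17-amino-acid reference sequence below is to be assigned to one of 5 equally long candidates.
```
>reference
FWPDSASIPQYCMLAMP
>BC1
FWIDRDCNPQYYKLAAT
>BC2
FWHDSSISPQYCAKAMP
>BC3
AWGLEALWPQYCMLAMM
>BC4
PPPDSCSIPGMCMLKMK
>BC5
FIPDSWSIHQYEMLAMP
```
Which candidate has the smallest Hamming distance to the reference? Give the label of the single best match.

BC5

Hamming distances to reference — BC1: 9; BC2: 6; BC3: 7; BC4: 7; BC5: 4.
Smallest is BC5 with 4 mismatches.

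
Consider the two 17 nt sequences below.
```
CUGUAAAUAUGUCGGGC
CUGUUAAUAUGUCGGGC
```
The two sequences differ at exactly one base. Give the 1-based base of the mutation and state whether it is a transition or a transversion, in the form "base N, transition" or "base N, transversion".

base 5, transversion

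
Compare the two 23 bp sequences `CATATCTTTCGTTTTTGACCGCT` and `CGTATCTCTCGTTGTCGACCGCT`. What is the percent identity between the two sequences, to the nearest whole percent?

83%

4 positions differ (2, 8, 14, 16), so 19 of 23 match: 19/23 = 82.61%.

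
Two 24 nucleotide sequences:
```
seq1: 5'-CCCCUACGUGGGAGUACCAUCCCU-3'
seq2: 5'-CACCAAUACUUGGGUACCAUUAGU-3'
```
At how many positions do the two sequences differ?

Comparing position by position, 11 positions differ: 2 (C/A), 5 (U/A), 7 (C/U), 8 (G/A), 9 (U/C), 10 (G/U), 11 (G/U), 13 (A/G), 21 (C/U), 22 (C/A), 23 (C/G).

11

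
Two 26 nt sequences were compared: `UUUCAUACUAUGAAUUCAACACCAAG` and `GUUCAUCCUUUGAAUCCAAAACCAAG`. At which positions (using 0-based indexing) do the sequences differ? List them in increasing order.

0, 6, 9, 15, 19

Scanning 0-based: 0: U/G; 6: A/C; 9: A/U; 15: U/C; 19: C/A.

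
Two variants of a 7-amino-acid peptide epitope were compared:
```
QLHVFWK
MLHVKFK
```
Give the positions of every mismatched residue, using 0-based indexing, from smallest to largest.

Scanning 0-based: 0: Q/M; 4: F/K; 5: W/F.

0, 4, 5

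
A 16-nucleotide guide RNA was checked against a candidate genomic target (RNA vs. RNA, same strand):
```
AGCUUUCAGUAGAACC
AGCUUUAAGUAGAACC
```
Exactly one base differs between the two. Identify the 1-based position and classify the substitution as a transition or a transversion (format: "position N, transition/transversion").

position 7, transversion

The sequences differ only at position 7: C→A (pyrimidine→purine), a transversion.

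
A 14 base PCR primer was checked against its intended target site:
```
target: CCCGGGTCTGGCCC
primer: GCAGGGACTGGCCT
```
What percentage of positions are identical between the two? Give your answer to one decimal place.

4 positions differ (1, 3, 7, 14), so 10 of 14 match: 10/14 = 71.43%.

71.4%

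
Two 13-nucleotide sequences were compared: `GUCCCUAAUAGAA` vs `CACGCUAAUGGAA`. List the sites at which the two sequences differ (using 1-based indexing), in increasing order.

Differences at site 1 (G→C), site 2 (U→A), site 4 (C→G), site 10 (A→G).

1, 2, 4, 10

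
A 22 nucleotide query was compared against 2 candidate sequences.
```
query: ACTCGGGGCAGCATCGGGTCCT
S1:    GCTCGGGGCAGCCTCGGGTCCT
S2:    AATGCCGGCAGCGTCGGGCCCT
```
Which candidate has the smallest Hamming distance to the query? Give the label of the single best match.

S1

Hamming distances to query — S1: 2; S2: 6.
Smallest is S1 with 2 mismatches.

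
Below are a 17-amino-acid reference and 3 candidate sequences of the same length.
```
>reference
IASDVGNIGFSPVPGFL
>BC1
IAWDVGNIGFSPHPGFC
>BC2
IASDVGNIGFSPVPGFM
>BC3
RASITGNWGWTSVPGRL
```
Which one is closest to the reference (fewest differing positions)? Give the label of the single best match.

BC2

BC1 differs at 3 positions; BC2 differs at 1 position; BC3 differs at 8 positions. The closest is BC2.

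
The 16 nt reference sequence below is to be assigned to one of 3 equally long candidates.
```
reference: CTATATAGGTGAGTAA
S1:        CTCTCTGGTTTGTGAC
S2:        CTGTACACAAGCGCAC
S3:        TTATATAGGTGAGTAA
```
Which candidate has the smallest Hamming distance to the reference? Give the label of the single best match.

S1 differs at 9 bases; S2 differs at 8 bases; S3 differs at 1 base. The closest is S3.

S3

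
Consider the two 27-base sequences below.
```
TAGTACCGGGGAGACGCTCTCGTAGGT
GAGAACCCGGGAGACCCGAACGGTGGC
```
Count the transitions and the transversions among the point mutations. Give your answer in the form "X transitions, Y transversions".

1 transition, 9 transversions

Transitions (purine↔purine or pyrimidine↔pyrimidine): 27 T→C.
Transversions (purine↔pyrimidine): 1 T→G, 4 T→A, 8 G→C, 16 G→C, 18 T→G, 19 C→A, 20 T→A, 23 T→G, 24 A→T.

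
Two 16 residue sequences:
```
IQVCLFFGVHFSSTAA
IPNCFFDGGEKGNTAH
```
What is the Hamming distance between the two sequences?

The sequences differ at positions 2, 3, 5, 7, 9, 10, 11, 12, 13, 16 (1-based) — 10 in total.

10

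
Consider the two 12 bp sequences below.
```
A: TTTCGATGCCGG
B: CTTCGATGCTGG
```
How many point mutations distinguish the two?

2

Mismatches (1-based): position 1: T→C; position 10: C→T.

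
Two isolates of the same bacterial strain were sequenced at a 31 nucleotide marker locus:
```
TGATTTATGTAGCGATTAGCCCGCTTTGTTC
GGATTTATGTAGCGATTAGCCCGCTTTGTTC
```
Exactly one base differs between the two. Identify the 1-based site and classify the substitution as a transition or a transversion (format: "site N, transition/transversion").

site 1, transversion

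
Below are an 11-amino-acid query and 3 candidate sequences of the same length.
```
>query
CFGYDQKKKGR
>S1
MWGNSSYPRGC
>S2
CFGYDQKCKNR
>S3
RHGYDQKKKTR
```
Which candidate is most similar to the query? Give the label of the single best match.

S2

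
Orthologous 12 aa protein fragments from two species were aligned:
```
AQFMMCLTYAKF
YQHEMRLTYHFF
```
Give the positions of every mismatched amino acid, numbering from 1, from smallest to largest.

1, 3, 4, 6, 10, 11

Differences at position 1 (A→Y), position 3 (F→H), position 4 (M→E), position 6 (C→R), position 10 (A→H), position 11 (K→F).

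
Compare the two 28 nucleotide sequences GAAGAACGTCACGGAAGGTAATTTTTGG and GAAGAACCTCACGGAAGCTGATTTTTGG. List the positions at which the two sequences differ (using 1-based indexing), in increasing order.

8, 18, 20

Scanning 1-based: 8: G/C; 18: G/C; 20: A/G.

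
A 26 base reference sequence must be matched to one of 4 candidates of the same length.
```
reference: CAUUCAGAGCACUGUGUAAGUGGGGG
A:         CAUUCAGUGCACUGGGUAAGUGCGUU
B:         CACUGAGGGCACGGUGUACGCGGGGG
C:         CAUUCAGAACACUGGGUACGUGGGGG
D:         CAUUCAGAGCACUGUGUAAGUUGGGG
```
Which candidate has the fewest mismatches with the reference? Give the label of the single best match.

A differs at 5 bases; B differs at 6 bases; C differs at 3 bases; D differs at 1 base. The closest is D.

D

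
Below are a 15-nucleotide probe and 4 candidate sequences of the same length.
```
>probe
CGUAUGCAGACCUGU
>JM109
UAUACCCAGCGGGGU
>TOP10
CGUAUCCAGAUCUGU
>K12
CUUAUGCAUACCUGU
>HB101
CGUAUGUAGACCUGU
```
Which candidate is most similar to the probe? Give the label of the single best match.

HB101

Hamming distances to probe — JM109: 8; TOP10: 2; K12: 2; HB101: 1.
Smallest is HB101 with 1 mismatch.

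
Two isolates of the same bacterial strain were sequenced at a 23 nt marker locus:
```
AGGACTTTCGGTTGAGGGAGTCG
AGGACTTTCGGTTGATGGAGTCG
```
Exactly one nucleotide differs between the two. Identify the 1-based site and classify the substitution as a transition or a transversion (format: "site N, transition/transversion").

The sequences differ only at site 16: G→T (purine→pyrimidine), a transversion.

site 16, transversion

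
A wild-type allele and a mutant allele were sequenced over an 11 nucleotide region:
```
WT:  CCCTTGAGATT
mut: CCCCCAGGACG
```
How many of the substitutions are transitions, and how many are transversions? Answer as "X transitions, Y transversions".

Transitions (purine↔purine or pyrimidine↔pyrimidine): 4 T→C, 5 T→C, 6 G→A, 7 A→G, 10 T→C.
Transversions (purine↔pyrimidine): 11 T→G.

5 transitions, 1 transversion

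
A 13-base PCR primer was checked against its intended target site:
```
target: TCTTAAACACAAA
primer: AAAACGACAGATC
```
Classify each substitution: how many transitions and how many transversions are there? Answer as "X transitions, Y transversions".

Mismatches (1-based):
site 1: T→A (pyrimidine→purine, transversion)
site 2: C→A (pyrimidine→purine, transversion)
site 3: T→A (pyrimidine→purine, transversion)
site 4: T→A (pyrimidine→purine, transversion)
site 5: A→C (purine→pyrimidine, transversion)
site 6: A→G (purine→purine, transition)
site 10: C→G (pyrimidine→purine, transversion)
site 12: A→T (purine→pyrimidine, transversion)
site 13: A→C (purine→pyrimidine, transversion)

1 transition, 8 transversions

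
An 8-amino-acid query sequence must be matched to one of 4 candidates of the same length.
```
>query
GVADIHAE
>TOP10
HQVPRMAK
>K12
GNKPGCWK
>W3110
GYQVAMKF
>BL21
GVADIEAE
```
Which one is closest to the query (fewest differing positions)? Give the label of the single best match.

BL21

TOP10 differs at 7 positions; K12 differs at 7 positions; W3110 differs at 7 positions; BL21 differs at 1 position. The closest is BL21.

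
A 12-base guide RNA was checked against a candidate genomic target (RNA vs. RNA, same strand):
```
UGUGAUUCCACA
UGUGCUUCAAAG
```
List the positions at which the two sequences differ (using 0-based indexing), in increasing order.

4, 8, 10, 11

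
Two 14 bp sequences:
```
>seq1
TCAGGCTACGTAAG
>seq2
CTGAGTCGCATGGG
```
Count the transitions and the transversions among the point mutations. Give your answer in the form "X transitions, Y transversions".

10 transitions, 0 transversions

Mismatches (1-based):
site 1: T→C (pyrimidine→pyrimidine, transition)
site 2: C→T (pyrimidine→pyrimidine, transition)
site 3: A→G (purine→purine, transition)
site 4: G→A (purine→purine, transition)
site 6: C→T (pyrimidine→pyrimidine, transition)
site 7: T→C (pyrimidine→pyrimidine, transition)
site 8: A→G (purine→purine, transition)
site 10: G→A (purine→purine, transition)
site 12: A→G (purine→purine, transition)
site 13: A→G (purine→purine, transition)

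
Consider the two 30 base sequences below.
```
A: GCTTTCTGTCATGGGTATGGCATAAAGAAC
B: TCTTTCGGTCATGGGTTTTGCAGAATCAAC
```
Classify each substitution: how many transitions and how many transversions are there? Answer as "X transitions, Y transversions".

0 transitions, 7 transversions

Transitions (purine↔purine or pyrimidine↔pyrimidine): none.
Transversions (purine↔pyrimidine): 1 G→T, 7 T→G, 17 A→T, 19 G→T, 23 T→G, 26 A→T, 27 G→C.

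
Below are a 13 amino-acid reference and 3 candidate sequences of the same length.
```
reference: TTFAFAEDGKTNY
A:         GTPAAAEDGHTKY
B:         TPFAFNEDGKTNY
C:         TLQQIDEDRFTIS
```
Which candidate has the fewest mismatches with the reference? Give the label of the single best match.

B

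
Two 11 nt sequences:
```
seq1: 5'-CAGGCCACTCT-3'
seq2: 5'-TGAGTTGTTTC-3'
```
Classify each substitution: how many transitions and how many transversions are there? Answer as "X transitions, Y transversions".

9 transitions, 0 transversions

Transitions (purine↔purine or pyrimidine↔pyrimidine): 1 C→T, 2 A→G, 3 G→A, 5 C→T, 6 C→T, 7 A→G, 8 C→T, 10 C→T, 11 T→C.
Transversions (purine↔pyrimidine): none.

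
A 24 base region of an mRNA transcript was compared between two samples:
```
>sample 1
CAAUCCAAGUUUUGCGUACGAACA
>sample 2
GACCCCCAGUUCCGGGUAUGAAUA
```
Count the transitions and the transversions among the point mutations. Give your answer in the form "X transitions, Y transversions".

5 transitions, 4 transversions

Mismatches (1-based):
site 1: C→G (pyrimidine→purine, transversion)
site 3: A→C (purine→pyrimidine, transversion)
site 4: U→C (pyrimidine→pyrimidine, transition)
site 7: A→C (purine→pyrimidine, transversion)
site 12: U→C (pyrimidine→pyrimidine, transition)
site 13: U→C (pyrimidine→pyrimidine, transition)
site 15: C→G (pyrimidine→purine, transversion)
site 19: C→U (pyrimidine→pyrimidine, transition)
site 23: C→U (pyrimidine→pyrimidine, transition)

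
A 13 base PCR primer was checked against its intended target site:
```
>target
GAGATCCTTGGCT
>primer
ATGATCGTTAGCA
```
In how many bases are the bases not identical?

5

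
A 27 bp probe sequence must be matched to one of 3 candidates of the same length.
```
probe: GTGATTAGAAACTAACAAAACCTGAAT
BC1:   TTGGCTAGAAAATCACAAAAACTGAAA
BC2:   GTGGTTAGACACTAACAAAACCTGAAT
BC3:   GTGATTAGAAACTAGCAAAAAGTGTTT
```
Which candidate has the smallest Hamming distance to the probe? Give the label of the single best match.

BC2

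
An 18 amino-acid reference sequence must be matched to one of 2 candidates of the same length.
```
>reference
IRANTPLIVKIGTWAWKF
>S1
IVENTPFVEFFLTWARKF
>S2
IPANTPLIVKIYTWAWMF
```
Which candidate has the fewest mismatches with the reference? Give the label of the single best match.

S1 differs at 9 positions; S2 differs at 3 positions. The closest is S2.

S2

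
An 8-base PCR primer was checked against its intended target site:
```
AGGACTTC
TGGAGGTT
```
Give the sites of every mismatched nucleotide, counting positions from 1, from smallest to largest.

Differences at site 1 (A→T), site 5 (C→G), site 6 (T→G), site 8 (C→T).

1, 5, 6, 8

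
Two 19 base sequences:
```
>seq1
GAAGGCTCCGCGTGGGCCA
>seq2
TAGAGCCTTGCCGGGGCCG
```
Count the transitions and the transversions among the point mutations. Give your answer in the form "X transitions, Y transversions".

6 transitions, 3 transversions

Transitions (purine↔purine or pyrimidine↔pyrimidine): 3 A→G, 4 G→A, 7 T→C, 8 C→T, 9 C→T, 19 A→G.
Transversions (purine↔pyrimidine): 1 G→T, 12 G→C, 13 T→G.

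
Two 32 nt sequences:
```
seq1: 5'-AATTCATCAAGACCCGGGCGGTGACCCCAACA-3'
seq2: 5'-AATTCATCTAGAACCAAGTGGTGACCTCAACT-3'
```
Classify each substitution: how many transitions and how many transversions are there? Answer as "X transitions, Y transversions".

4 transitions, 3 transversions

Mismatches (1-based):
site 9: A→T (purine→pyrimidine, transversion)
site 13: C→A (pyrimidine→purine, transversion)
site 16: G→A (purine→purine, transition)
site 17: G→A (purine→purine, transition)
site 19: C→T (pyrimidine→pyrimidine, transition)
site 27: C→T (pyrimidine→pyrimidine, transition)
site 32: A→T (purine→pyrimidine, transversion)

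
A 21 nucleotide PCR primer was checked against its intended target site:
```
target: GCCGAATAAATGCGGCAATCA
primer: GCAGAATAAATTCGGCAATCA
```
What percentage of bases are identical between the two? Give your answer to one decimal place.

2 positions differ (3, 12), so 19 of 21 match: 19/21 = 90.48%.

90.5%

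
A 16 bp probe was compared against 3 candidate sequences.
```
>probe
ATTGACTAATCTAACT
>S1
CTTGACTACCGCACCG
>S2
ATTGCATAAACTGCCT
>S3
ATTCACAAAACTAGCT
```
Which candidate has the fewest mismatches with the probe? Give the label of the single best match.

S3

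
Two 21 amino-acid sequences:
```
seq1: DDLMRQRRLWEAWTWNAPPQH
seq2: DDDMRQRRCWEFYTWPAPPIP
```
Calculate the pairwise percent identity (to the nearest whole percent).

67%

7 positions differ (3, 9, 12, 13, 16, 20, 21), so 14 of 21 match: 14/21 = 66.67%.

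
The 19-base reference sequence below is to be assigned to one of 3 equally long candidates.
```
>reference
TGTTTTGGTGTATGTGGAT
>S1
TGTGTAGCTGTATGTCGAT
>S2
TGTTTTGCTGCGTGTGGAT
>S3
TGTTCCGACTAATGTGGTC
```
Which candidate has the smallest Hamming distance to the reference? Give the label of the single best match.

S2

S1 differs at 4 positions; S2 differs at 3 positions; S3 differs at 8 positions. The closest is S2.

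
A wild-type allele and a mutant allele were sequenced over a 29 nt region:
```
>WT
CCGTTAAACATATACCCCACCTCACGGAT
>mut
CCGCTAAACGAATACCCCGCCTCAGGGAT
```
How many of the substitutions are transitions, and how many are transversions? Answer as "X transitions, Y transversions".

Mismatches (1-based):
site 4: T→C (pyrimidine→pyrimidine, transition)
site 10: A→G (purine→purine, transition)
site 11: T→A (pyrimidine→purine, transversion)
site 19: A→G (purine→purine, transition)
site 25: C→G (pyrimidine→purine, transversion)

3 transitions, 2 transversions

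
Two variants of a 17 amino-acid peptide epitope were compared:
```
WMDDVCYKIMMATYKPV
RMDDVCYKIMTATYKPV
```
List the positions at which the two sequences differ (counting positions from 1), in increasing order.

1, 11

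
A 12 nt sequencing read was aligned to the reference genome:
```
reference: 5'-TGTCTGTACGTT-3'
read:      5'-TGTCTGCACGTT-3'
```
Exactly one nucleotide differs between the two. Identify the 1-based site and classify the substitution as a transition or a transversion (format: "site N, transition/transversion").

Site 7 changes T→C. T is a pyrimidine and C is a pyrimidine, so this is a transition.

site 7, transition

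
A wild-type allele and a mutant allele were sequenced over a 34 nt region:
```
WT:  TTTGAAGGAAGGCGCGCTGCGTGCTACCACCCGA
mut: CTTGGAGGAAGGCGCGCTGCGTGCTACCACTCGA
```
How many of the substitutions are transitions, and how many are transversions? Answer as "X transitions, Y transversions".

Mismatches (1-based):
position 1: T→C (pyrimidine→pyrimidine, transition)
position 5: A→G (purine→purine, transition)
position 31: C→T (pyrimidine→pyrimidine, transition)

3 transitions, 0 transversions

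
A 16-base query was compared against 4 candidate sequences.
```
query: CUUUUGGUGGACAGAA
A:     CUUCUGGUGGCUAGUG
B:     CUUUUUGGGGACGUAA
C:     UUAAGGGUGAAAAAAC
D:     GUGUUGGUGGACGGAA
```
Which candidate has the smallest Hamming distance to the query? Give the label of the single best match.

D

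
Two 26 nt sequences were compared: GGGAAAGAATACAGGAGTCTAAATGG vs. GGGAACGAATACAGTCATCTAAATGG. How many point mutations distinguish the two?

The sequences differ at bases 6, 15, 16, 17 (1-based) — 4 in total.

4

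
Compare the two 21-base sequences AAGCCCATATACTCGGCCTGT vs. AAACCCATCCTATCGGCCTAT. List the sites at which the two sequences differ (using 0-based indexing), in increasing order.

Differences at site 2 (G→A), site 8 (A→C), site 9 (T→C), site 10 (A→T), site 11 (C→A), site 19 (G→A).

2, 8, 9, 10, 11, 19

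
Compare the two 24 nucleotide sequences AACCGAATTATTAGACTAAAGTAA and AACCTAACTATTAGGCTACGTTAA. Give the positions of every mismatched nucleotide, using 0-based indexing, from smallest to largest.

4, 7, 14, 18, 19, 20

Scanning 0-based: 4: G/T; 7: T/C; 14: A/G; 18: A/C; 19: A/G; 20: G/T.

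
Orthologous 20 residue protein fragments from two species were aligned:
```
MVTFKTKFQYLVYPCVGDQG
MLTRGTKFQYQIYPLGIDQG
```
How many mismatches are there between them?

8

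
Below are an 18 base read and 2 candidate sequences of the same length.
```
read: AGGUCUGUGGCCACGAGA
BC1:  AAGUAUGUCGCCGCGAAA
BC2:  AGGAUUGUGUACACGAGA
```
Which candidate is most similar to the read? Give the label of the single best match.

BC1 differs at 5 sites; BC2 differs at 4 sites. The closest is BC2.

BC2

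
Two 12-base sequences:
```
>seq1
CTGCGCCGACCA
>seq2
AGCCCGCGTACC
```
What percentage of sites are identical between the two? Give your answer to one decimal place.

33.3%

Mismatches at positions 1, 2, 3, 5, 6, 9, 10, 12 (1-based): 8 of 12.
Identical positions: 4/12 = 33.33% → 33.3%.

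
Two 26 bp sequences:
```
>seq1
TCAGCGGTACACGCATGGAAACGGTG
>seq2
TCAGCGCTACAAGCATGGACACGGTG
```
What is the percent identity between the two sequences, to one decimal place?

3 positions differ (7, 12, 20), so 23 of 26 match: 23/26 = 88.46%.

88.5%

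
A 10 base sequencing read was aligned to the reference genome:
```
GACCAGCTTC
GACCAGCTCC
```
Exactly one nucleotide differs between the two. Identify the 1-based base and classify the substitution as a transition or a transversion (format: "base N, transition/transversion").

base 9, transition

Base 9 changes T→C. T is a pyrimidine and C is a pyrimidine, so this is a transition.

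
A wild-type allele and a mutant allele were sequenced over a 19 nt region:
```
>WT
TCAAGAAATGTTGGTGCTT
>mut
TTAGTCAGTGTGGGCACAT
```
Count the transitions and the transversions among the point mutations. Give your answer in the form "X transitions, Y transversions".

5 transitions, 4 transversions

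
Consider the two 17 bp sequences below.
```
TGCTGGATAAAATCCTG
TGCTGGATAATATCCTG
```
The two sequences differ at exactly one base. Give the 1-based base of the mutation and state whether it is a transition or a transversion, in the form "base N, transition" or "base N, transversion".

base 11, transversion

The sequences differ only at base 11: A→T (purine→pyrimidine), a transversion.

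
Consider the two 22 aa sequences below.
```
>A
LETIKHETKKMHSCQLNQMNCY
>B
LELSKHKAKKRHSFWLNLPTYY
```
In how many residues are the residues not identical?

11

Comparing position by position, 11 residues differ: 3 (T/L), 4 (I/S), 7 (E/K), 8 (T/A), 11 (M/R), 14 (C/F), 15 (Q/W), 18 (Q/L), 19 (M/P), 20 (N/T), 21 (C/Y).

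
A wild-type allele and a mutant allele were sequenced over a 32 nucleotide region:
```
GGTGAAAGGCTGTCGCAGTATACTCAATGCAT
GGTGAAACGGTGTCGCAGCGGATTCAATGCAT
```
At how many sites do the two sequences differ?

Mismatches (1-based): site 8: G→C; site 10: C→G; site 19: T→C; site 20: A→G; site 21: T→G; site 23: C→T.

6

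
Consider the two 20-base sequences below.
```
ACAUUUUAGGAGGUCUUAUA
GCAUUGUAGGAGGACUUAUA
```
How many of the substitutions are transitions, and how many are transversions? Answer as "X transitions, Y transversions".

1 transition, 2 transversions

Transitions (purine↔purine or pyrimidine↔pyrimidine): 1 A→G.
Transversions (purine↔pyrimidine): 6 U→G, 14 U→A.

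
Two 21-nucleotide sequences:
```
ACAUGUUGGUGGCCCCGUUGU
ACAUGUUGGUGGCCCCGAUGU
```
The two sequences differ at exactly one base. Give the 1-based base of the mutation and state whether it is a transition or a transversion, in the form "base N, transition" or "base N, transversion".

The sequences differ only at base 18: U→A (pyrimidine→purine), a transversion.

base 18, transversion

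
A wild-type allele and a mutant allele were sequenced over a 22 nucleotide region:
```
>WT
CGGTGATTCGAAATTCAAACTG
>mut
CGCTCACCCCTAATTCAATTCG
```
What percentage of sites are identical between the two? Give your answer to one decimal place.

59.1%

Mismatches at positions 3, 5, 7, 8, 10, 11, 19, 20, 21 (1-based): 9 of 22.
Identical positions: 13/22 = 59.09% → 59.1%.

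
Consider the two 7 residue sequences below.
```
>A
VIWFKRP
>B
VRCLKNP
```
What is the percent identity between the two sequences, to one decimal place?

Mismatches at positions 2, 3, 4, 6 (1-based): 4 of 7.
Identical positions: 3/7 = 42.86% → 42.9%.

42.9%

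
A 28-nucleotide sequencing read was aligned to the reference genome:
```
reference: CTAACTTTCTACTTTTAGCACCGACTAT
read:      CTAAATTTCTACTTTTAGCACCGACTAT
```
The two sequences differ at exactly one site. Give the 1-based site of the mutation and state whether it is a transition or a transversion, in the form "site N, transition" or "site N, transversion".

Site 5 changes C→A. C is a pyrimidine and A is a purine, so this is a transversion.

site 5, transversion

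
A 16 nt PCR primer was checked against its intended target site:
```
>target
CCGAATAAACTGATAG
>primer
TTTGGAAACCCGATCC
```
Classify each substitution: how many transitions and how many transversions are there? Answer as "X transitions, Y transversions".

Mismatches (1-based):
base 1: C→T (pyrimidine→pyrimidine, transition)
base 2: C→T (pyrimidine→pyrimidine, transition)
base 3: G→T (purine→pyrimidine, transversion)
base 4: A→G (purine→purine, transition)
base 5: A→G (purine→purine, transition)
base 6: T→A (pyrimidine→purine, transversion)
base 9: A→C (purine→pyrimidine, transversion)
base 11: T→C (pyrimidine→pyrimidine, transition)
base 15: A→C (purine→pyrimidine, transversion)
base 16: G→C (purine→pyrimidine, transversion)

5 transitions, 5 transversions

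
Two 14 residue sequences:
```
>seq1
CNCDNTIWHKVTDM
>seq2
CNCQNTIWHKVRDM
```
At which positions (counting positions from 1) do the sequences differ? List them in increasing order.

4, 12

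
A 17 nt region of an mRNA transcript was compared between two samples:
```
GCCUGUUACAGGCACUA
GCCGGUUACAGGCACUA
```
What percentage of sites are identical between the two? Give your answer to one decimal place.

94.1%

Mismatch at position 4 (1-based): 1 of 17.
Identical positions: 16/17 = 94.12% → 94.1%.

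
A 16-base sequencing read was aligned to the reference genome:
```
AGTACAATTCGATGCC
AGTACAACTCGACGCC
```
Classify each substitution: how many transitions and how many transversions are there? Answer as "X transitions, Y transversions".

2 transitions, 0 transversions

Transitions (purine↔purine or pyrimidine↔pyrimidine): 8 T→C, 13 T→C.
Transversions (purine↔pyrimidine): none.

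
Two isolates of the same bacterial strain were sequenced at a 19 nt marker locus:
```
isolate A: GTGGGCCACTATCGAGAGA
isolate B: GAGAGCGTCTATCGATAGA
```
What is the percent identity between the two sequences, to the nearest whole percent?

Mismatches at positions 2, 4, 7, 8, 16 (1-based): 5 of 19.
Identical positions: 14/19 = 73.68% → 74%.

74%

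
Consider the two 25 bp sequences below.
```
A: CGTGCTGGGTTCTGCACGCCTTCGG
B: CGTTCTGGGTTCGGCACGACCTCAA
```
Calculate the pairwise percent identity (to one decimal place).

Mismatches at positions 4, 13, 19, 21, 24, 25 (1-based): 6 of 25.
Identical positions: 19/25 = 76% → 76.0%.

76.0%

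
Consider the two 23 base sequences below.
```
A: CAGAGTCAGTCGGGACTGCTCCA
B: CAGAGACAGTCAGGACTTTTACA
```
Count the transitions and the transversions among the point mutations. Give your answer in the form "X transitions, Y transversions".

Mismatches (1-based):
site 6: T→A (pyrimidine→purine, transversion)
site 12: G→A (purine→purine, transition)
site 18: G→T (purine→pyrimidine, transversion)
site 19: C→T (pyrimidine→pyrimidine, transition)
site 21: C→A (pyrimidine→purine, transversion)

2 transitions, 3 transversions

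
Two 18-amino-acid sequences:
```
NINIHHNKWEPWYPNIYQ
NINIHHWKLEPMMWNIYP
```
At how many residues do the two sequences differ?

6

Mismatches (1-based): residue 7: N→W; residue 9: W→L; residue 12: W→M; residue 13: Y→M; residue 14: P→W; residue 18: Q→P.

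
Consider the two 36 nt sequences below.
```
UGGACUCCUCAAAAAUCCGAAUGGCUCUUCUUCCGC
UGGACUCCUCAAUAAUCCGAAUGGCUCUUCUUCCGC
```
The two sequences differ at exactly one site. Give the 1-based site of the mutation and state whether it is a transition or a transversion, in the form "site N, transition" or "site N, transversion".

The sequences differ only at site 13: A→U (purine→pyrimidine), a transversion.

site 13, transversion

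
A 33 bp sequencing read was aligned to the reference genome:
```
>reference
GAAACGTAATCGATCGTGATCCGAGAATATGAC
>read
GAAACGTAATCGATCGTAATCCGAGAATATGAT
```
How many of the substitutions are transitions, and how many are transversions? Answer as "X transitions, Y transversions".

Mismatches (1-based):
site 18: G→A (purine→purine, transition)
site 33: C→T (pyrimidine→pyrimidine, transition)

2 transitions, 0 transversions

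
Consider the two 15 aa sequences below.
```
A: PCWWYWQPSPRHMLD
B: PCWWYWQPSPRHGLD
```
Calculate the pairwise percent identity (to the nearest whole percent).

1 position differs (13), so 14 of 15 match: 14/15 = 93.33%.

93%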